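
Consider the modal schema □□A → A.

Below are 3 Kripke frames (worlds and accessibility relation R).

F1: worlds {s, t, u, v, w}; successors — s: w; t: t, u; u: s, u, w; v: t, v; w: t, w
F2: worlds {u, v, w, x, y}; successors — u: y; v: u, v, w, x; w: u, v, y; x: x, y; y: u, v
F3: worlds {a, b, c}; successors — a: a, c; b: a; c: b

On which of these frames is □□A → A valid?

This is the axiom for a generalized confluence (Geach) condition; its first-order frame correspondent is ∀x ∃w (xR²w ∧ x = w).
F1: fails — at s but no w* with sR²w* and s=w*.
F2: condition met.
F3: fails — at b but no w with bR²w and b=w.

F2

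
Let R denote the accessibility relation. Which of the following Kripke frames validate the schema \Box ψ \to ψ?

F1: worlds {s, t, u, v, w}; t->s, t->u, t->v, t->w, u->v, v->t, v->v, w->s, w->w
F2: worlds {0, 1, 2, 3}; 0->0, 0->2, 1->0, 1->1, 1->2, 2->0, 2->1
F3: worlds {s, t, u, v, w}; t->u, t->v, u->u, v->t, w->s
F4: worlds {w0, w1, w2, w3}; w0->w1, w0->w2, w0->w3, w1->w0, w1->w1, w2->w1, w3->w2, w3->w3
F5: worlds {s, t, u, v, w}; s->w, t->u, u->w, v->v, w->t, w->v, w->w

The schema corresponds to reflexivity: \forall x Rxx.
F1: fails — world s does not see itself.
F2: fails — world 2 does not see itself.
F3: fails — world s does not see itself.
F4: fails — world w0 does not see itself.
F5: fails — world s does not see itself.

none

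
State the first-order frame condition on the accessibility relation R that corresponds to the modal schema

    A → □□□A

∀x ∀z (xR³z → ∃w (x = w ∧ z = w))

This is a Sahlqvist (Geach-type) schema ◇^0□^0A → □^3◇^0A.
Minimal-valuation argument: fix x; take any y with xR^0y and any z with xR^3z. Set V(A) to the set of worlds R-reachable from y in exactly 0 steps. Then □^0A holds at y, so the antecedent holds at x; validity forces ◇^0A at z, giving a w with zR^0w and yR^0w.
First-order correspondent: ∀x ∀z (xR³z → ∃w (x = w ∧ z = w)).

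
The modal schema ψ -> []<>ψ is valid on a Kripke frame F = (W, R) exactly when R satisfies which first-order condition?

Suppose ψ→□◇ψ is valid. Take Rxy and set V(ψ)={x}. Then ψ at x, so □◇ψ at x, so ◇ψ at y, so some z with Ryz has ψ; z=x, i.e. Ryx.
Conversely, any frame satisfying forall x forall y (Rxy -> Ryx) validates the schema.
Frame condition: forall x forall y (Rxy -> Ryx).

symmetry: forall x forall y (Rxy -> Ryx)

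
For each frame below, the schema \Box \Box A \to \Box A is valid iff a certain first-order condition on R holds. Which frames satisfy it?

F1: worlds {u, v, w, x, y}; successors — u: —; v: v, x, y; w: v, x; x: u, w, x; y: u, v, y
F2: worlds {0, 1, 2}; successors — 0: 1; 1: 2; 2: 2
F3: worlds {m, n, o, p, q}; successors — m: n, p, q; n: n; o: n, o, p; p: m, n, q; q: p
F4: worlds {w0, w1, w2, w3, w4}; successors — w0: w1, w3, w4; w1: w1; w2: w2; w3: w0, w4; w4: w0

This is the axiom for density; its first-order frame correspondent is \forall x \forall y (Rxy \to \exists z (Rxz \wedge Rzy)).
F1: satisfies the condition.
F2: fails — R01 but no z with R0z and Rz1.
F3: fails — Rpm but no z with Rpz and Rzm.
F4: fails — Rw4w0 but no z with Rw4z and Rzw0.

F1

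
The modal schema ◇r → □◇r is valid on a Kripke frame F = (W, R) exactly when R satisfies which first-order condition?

the Euclidean property: ∀x ∀y ∀z (Rxy ∧ Rxz → Ryz)

Suppose ◇r→□◇r is valid. Take Rxy, Rxz and set V(r)={y}. Then ◇r at x, so □◇r at x, so ◇r at z, so some w with Rzw has r; w=y, i.e. Rzy. By symmetry of the argument, Ryz.
Conversely, on a frame with the Euclidean property the schema holds at every world under every valuation.
Frame condition: ∀x ∀y ∀z (Rxy ∧ Rxz → Ryz).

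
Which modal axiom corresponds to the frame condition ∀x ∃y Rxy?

A defining formula is □p → ◇p (the D axiom).
Suppose □p→◇p is valid. At any x set V(p)=W. Then □p at x, so ◇p at x, so x has a successor.

□p → ◇p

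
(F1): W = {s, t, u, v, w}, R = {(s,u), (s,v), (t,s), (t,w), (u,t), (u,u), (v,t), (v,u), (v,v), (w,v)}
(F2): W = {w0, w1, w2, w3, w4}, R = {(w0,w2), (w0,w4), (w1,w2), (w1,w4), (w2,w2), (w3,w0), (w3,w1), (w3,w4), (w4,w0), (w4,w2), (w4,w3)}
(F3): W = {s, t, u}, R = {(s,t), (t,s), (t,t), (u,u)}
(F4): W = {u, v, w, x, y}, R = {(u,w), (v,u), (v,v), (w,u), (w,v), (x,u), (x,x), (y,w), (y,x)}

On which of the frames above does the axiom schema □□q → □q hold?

This is the axiom for density; its first-order frame correspondent is ∀x ∀y (Rxy → ∃z (Rxz ∧ Rzy)).
(F1): fails — Rts but no z with Rtz and Rzs.
(F2): fails — Rw0w4 but no z with Rw0z and Rzw4.
(F3): satisfies the condition.
(F4): fails — Ruw but no z with Ruz and Rzw.
Valid on: (F3).

(F3)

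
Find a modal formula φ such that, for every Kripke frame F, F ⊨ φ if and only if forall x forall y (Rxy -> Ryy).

□(□r → r)

The condition is shift-reflexivity. The T□ schema □(□r → r) defines it.
Suppose □(□r→r) is valid. Take Rxy and set V(r)={w : Ryw}. Then at y, □r holds; since □(□r→r) at x, □r→r at y, so r at y, i.e. Ryy.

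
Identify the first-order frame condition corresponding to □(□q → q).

Shift-reflexivity

This schema is the T□ axiom.
Its frame correspondent is shift-reflexivity — ∀x ∀y (Rxy → Ryy).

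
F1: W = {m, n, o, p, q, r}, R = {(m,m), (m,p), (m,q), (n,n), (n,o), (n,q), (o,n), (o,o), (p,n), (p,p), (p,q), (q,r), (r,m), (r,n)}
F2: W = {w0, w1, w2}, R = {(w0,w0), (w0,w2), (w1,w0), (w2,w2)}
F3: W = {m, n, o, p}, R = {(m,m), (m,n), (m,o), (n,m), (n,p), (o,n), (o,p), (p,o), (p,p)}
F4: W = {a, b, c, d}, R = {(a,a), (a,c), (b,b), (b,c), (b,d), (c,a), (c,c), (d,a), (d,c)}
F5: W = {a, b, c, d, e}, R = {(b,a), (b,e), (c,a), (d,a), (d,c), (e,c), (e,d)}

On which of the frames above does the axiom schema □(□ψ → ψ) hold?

F2

Frame correspondent (Sahlqvist): ∀x ∀y (Rxy → Ryy) — i.e. shift-reflexivity.
F1: fails — Rnq but not Rqq.
F2: ✓.
F3: fails — Ron but not Rnn.
F4: fails — Rbd but not Rdd.
F5: fails — Rdc but not Rcc.
Valid on: F2.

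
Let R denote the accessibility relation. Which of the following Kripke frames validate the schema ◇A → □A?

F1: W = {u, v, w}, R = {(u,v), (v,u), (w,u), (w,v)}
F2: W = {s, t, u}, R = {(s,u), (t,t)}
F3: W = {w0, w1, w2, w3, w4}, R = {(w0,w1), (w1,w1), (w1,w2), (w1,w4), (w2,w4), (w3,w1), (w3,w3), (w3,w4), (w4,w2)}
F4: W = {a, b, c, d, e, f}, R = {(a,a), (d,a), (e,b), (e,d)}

Frame correspondent (Sahlqvist): ∀x ∀y ∀z (Rxy ∧ Rxz → y = z) — i.e. partial functionality.
F1: fails — w sees both u and v.
F2: condition met.
F3: fails — w1 sees both w1 and w2.
F4: fails — e sees both b and d.

F2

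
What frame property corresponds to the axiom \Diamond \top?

◇⊤ holds at w iff w has a successor, so frame-validity of ◇⊤ is exactly seriality. Equivalently via □r → ◇r:
Suppose □r→◇r is valid. At any x set V(r)=W. Then □r at x, so ◇r at x, so x has a successor.
Conversely, on a frame with seriality the schema holds at every world under every valuation.
So the correspondent is seriality.

seriality: \forall x \exists y Rxy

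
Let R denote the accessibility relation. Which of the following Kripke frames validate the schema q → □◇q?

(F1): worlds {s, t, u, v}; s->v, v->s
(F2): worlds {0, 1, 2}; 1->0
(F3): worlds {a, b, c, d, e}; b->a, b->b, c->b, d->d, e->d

The schema corresponds to symmetry: ∀x ∀y (Rxy → Ryx).
(F1): ✓.
(F2): fails — R10 but not R01.
(F3): fails — Red but not Rde.

(F1)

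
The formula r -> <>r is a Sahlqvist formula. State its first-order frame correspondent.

This is a form of the T axiom.
It corresponds to reflexivity: forall x Rxx.

Reflexivity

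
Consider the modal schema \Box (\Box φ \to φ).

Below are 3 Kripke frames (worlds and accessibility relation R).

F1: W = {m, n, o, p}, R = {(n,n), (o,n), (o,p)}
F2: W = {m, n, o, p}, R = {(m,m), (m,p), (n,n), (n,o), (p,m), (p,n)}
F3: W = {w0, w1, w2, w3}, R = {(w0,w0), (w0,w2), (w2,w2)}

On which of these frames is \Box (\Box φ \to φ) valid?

This is the axiom for shift-reflexivity; its first-order frame correspondent is \forall x \forall y (Rxy \to Ryy).
F1: fails — Rop but not Rpp.
F2: fails — Rno but not Roo.
F3: satisfies the condition.

F3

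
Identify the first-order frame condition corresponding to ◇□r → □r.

This schema is equivalent to the 5 axiom ◇r → □◇r.
Its frame correspondent is the Euclidean property — ∀x ∀y ∀z (Rxy ∧ Rxz → Ryz).

The Euclidean property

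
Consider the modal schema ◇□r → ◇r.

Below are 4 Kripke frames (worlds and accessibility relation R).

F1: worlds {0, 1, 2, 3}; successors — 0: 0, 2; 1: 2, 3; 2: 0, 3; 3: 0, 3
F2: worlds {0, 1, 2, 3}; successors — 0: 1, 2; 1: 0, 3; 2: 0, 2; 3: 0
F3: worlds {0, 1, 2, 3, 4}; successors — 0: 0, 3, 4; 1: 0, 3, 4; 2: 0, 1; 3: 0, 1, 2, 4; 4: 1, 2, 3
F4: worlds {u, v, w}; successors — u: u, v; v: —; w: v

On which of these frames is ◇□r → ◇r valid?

F1, F3

The schema corresponds to a generalized confluence (Geach) condition: ∀x ∀y (xRy → ∃w (yRw ∧ xRw)).
F1: satisfies the condition.
F2: fails — 0R1 but no w with 1Rw and 0Rw.
F3: satisfies the condition.
F4: fails — uRv but no t with vRt and uRt.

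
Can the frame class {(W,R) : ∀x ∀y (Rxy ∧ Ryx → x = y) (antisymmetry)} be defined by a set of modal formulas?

No — not modally definable

If a class were modally definable it would be closed under surjective bounded morphisms (Goldblatt–Thomason).
The 6-cycle (worlds s,t,u,v,w,x with s→t→u→v→w→x→s) is antisymmetric. Sending even-indexed worlds to s and odd-indexed worlds to t is a surjective bounded morphism onto the two-world frame with s↔t, which is not antisymmetric.
So no modal formula (or set of formulas) defines exactly the antisymmetric frames.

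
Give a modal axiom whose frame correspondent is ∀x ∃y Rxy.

The condition is seriality. The D schema □r → ◇r defines it.

□r → ◇r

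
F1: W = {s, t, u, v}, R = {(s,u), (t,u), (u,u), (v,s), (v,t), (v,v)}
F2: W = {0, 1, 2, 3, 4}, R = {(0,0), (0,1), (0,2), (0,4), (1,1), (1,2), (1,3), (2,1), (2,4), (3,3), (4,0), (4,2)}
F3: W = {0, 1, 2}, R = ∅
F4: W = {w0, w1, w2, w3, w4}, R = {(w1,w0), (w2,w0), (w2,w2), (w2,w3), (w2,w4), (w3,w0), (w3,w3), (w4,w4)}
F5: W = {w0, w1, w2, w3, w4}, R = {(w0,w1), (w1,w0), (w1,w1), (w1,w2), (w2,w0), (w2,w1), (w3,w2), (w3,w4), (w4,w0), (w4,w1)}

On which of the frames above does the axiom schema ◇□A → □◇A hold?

F3, F5

Frame correspondent (Sahlqvist): ∀x ∀y ∀z (Rxy ∧ Rxz → ∃w (Ryw ∧ Rzw)) — i.e. convergence.
F1: fails — Rvv and Rvt but v and t have no common successor.
F2: fails — R02 and R04 but 2 and 4 have no common successor.
F3: satisfies the condition.
F4: fails — Rw1w0 and Rw1w0 but w0 and w0 have no common successor.
F5: satisfies the condition.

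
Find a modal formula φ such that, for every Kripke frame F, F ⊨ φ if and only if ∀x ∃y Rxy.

□p → ◇p

The condition is seriality. The D schema □p → ◇p defines it.
Suppose □p→◇p is valid. At any x set V(p)=W. Then □p at x, so ◇p at x, so x has a successor.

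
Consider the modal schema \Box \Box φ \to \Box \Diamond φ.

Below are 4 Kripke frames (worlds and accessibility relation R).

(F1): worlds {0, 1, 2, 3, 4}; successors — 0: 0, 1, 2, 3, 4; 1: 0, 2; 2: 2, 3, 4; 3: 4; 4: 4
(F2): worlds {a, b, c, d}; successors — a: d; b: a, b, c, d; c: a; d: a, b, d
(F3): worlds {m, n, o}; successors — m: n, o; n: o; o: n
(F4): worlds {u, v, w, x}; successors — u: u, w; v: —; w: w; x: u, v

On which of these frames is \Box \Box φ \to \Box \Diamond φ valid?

(F1), (F2), (F3)

Frame correspondent (Sahlqvist): \forall x \forall z (xRz \to \exists w (x R^2 w \wedge zRw)) — i.e. a generalized confluence (Geach) condition.
(F1): satisfies the condition.
(F2): satisfies the condition.
(F3): satisfies the condition.
(F4): fails — xRv but no t with xR²t and vRt.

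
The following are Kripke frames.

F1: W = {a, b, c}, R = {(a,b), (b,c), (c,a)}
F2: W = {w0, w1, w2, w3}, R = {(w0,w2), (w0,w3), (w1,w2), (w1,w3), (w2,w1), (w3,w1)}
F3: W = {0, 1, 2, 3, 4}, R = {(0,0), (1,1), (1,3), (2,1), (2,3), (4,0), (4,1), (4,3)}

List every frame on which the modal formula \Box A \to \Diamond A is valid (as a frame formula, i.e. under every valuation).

F1, F2

Frame correspondent (Sahlqvist): \forall x \exists y Rxy — i.e. seriality.
F1: ✓.
F2: ✓.
F3: fails — world 3 has no successor.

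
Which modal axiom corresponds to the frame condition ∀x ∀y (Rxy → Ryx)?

q → □◇q

The condition is symmetry. The B schema q → □◇q defines it.
Suppose q→□◇q is valid. Take Rxy and set V(q)={x}. Then q at x, so □◇q at x, so ◇q at y, so some z with Ryz has q; z=x, i.e. Ryx.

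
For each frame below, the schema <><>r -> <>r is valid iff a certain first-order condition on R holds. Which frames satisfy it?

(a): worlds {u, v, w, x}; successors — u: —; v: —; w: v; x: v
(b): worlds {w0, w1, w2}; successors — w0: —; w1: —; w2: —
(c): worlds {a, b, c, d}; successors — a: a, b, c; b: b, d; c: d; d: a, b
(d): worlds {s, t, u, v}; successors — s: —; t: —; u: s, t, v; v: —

(a), (b), (d)

The schema corresponds to transitivity: forall x forall y forall z (Rxy & Ryz -> Rxz).
(a): ✓.
(b): ✓.
(c): fails — Rcd and Rdb but not Rcb.
(d): ✓.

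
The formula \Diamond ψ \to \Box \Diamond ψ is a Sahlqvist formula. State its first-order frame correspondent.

Suppose ◇ψ→□◇ψ is valid. Take Rxy, Rxz and set V(ψ)={y}. Then ◇ψ at x, so □◇ψ at x, so ◇ψ at z, so some w with Rzw has ψ; w=y, i.e. Rzy. By symmetry of the argument, Ryz.

The Euclidean property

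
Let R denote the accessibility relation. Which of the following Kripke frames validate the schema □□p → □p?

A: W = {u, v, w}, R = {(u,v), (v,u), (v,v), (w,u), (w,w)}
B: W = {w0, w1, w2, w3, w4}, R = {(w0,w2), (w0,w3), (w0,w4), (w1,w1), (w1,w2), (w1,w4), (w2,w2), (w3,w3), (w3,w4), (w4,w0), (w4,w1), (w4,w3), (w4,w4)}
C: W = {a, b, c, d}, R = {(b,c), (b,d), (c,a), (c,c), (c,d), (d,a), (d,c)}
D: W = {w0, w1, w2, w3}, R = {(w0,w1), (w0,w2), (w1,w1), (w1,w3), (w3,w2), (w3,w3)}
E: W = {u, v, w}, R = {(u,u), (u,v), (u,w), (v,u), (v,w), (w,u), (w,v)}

Frame correspondent (Sahlqvist): ∀x ∀y (Rxy → ∃z (Rxz ∧ Rzy)) — i.e. density.
A: satisfies the condition.
B: satisfies the condition.
C: satisfies the condition.
D: fails — Rw0w2 but no z with Rw0z and Rzw2.
E: satisfies the condition.
Valid on: A, B, C, E.

A, B, C, E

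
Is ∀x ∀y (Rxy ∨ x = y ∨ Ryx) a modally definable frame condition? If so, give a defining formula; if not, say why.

Any modally definable frame class is closed under disjoint unions.
Take 2 disjoint single-world reflexive frames: each is trivially connected, but their disjoint union has 2 worlds with no edge between distinct components, so it is not connected.
So the class is not modally definable.

No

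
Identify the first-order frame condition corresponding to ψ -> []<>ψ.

Symmetry

Suppose ψ→□◇ψ is valid. Take Rxy and set V(ψ)={x}. Then ψ at x, so □◇ψ at x, so ◇ψ at y, so some z with Ryz has ψ; z=x, i.e. Ryx.
The converse is a direct semantic check.
Frame condition: forall x forall y (Rxy -> Ryx).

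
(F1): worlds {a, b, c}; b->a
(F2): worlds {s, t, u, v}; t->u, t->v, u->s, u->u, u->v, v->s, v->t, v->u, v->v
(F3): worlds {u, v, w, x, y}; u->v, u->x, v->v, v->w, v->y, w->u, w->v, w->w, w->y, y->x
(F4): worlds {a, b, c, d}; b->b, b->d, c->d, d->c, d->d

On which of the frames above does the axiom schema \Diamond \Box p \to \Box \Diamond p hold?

The schema corresponds to convergence: \forall x \forall y \forall z (Rxy \wedge Rxz \to \exists w (Ryw \wedge Rzw)).
(F1): fails — Rba and Rba but a and a have no common successor.
(F2): fails — Ruv and Rus but v and s have no common successor.
(F3): fails — Ruv and Rux but v and x have no common successor.
(F4): ✓.
Valid on: (F4).

(F4)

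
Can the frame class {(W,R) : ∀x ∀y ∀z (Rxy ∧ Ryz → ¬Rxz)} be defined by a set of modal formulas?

Any modally definable frame class is closed under surjective bounded morphisms.
The 5-cycle (worlds w0,w1,w2,w3,w4 with w0→w1→w2→w3→w4→w0) is intransitive. Mapping every world to a single reflexive point • is a surjective bounded morphism; the reflexive point is not intransitive (R••∧R•• but R••).
So no modal formula (or set of formulas) defines exactly the intransitive frames.

No — not modally definable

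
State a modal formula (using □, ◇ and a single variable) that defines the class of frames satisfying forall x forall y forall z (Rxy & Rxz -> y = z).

The condition is partial functionality. The CD schema ◇p → □p defines it.

◇p → □p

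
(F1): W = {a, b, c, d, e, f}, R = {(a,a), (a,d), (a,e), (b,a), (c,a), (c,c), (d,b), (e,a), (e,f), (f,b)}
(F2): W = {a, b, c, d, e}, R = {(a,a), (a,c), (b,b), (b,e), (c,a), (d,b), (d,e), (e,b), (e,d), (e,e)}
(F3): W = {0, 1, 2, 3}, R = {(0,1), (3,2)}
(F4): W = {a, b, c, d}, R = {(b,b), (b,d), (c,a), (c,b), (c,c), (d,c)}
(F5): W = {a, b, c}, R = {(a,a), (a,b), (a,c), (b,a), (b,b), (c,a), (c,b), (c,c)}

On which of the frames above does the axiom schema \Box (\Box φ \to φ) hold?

(F5)

Frame correspondent (Sahlqvist): \forall x \forall y (Rxy \to Ryy) — i.e. shift-reflexivity.
(F1): fails — Rae but not Ree.
(F2): fails — Red but not Rdd.
(F3): fails — R01 but not R11.
(F4): fails — Rca but not Raa.
(F5): holds.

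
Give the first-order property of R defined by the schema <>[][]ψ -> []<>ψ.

This is a Sahlqvist (Geach-type) schema ◇^1□^2ψ → □^1◇^1ψ.
Minimal-valuation argument: fix x; take any y with xR^1y and any z with xR^1z. Set V(ψ) to the set of worlds R-reachable from y in exactly 2 steps. Then □^2ψ holds at y, so the antecedent holds at x; validity forces ◇^1ψ at z, giving a w with zR^1w and yR^2w.
First-order correspondent: forall x forall y forall z ((xRy & xRz) -> exists w (y R^2 w & zRw)).

forall x forall y forall z ((xRy & xRz) -> exists w (y R^2 w & zRw))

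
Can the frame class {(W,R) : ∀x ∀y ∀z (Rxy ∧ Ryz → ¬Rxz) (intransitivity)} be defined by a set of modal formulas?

If a class were modally definable it would be closed under surjective bounded morphisms (Goldblatt–Thomason).
The 7-cycle (worlds 0,1,2,3,4,5,6 with 0→1→2→3→4→5→6→0) is intransitive. Mapping every world to a single reflexive point • is a surjective bounded morphism; the reflexive point is not intransitive (R••∧R•• but R••).
So no modal formula (or set of formulas) defines exactly the intransitive frames.

Not definable by any modal formula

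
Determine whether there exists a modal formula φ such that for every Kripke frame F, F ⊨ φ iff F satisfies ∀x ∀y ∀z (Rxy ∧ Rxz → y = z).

Yes, by ◇q → □q

The condition is partial functionality. A defining modal formula is ◇q → □q.
Suppose ◇q→□q is valid. Take Rxy, Rxz and set V(q)={y}. Then ◇q at x, so □q at x, so q at z, i.e. z=y.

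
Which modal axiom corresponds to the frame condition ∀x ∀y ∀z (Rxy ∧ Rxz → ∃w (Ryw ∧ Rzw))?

This is convergence; the standard corresponding axiom is .2: ◇□ψ → □◇ψ.
Suppose ◇□ψ→□◇ψ is valid. Take Rxy, Rxz and set V(ψ)={w : Ryw}. Then □ψ at y so ◇□ψ at x, so □◇ψ at x, so ◇ψ at z, giving w with Rzw and Ryw.

◇□ψ → □◇ψ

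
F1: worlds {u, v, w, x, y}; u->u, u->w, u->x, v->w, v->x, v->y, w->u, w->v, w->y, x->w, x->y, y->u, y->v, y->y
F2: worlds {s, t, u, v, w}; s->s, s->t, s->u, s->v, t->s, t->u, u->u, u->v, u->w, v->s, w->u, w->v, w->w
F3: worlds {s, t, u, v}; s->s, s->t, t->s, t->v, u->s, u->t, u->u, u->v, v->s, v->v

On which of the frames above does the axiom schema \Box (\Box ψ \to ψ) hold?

none

Frame correspondent (Sahlqvist): \forall x \forall y (Rxy \to Ryy) — i.e. shift-reflexivity.
F1: fails — Rxw but not Rww.
F2: fails — Ruv but not Rvv.
F3: fails — Rut but not Rtt.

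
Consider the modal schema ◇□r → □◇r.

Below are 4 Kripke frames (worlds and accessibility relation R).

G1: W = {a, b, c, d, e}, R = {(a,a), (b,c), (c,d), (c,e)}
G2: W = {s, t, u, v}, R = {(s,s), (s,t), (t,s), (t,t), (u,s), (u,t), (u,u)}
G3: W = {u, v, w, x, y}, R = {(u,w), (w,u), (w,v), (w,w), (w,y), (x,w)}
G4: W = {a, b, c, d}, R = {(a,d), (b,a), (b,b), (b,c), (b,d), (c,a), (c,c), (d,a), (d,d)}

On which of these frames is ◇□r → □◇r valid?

G2

This is the axiom for convergence; its first-order frame correspondent is ∀x ∀y ∀z (Rxy ∧ Rxz → ∃w (Ryw ∧ Rzw)).
G1: fails — Rcd and Rcd but d and d have no common successor.
G2: condition met.
G3: fails — Rww and Rwy but w and y have no common successor.
G4: fails — Rbc and Rba but c and a have no common successor.
Valid on: G2.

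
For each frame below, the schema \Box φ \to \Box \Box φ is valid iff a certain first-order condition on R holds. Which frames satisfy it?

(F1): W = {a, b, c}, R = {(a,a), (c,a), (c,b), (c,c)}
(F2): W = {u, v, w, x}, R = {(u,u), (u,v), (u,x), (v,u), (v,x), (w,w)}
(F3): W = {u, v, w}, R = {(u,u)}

The schema corresponds to transitivity: \forall x \forall y \forall z (Rxy \wedge Ryz \to Rxz).
(F1): holds.
(F2): fails — Rvu and Ruv but not Rvv.
(F3): holds.
Valid on: (F1), (F3).

(F1), (F3)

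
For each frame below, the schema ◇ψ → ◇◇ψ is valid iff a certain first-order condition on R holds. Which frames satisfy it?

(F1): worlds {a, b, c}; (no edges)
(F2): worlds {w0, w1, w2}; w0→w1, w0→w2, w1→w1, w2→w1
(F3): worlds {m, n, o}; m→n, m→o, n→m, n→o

(F1)

The schema corresponds to a generalized confluence (Geach) condition: ∀x ∀y (xRy → ∃w (y = w ∧ xR²w)).
(F1): holds.
(F2): fails — w0Rw2 but no w with w2=w and w0R²w.
(F3): fails — mRn but no w with n=w and mR²w.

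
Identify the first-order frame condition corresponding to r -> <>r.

This is frame-equivalent to □r → r (substitute ¬r for r and contrapose).
Suppose □r→r is valid. At any x set V(r)={w : Rxw}. Then □r holds at x, so r holds at x, i.e. Rxx.
The converse is a direct semantic check.
Frame condition: forall x Rxx.

reflexivity: forall x Rxx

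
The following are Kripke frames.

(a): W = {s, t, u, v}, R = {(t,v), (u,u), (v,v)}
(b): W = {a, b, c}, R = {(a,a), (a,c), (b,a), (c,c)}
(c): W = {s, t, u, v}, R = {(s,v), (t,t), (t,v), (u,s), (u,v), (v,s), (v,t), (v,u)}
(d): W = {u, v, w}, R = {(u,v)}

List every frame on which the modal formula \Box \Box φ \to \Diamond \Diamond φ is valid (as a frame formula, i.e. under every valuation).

This is the axiom for a generalized confluence (Geach) condition; its first-order frame correspondent is \forall x \exists w (x R^2 w \wedge x R^2 w).
(a): fails — at s but no w with sR²w and sR²w.
(b): holds.
(c): holds.
(d): fails — at u but no t with uR²t and uR²t.
Valid on: (b), (c).

(b), (c)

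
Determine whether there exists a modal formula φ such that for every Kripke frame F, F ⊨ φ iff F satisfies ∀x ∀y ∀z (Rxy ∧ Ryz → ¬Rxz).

No — not modally definable

Modal frame validity is preserved under surjective bounded morphisms.
The 3-cycle (worlds 0,1,2 with 0→1→2→0) is intransitive. Mapping every world to a single reflexive point • is a surjective bounded morphism; the reflexive point is not intransitive (R••∧R•• but R••).
Hence intransitivity is not modally definable.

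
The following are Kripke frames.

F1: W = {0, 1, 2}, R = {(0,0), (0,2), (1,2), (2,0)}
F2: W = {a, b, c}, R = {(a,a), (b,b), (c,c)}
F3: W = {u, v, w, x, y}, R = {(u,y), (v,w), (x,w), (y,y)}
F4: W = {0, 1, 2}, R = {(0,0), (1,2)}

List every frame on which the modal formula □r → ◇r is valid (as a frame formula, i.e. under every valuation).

F1, F2

The schema corresponds to seriality: ∀x ∃y Rxy.
F1: satisfies the condition.
F2: satisfies the condition.
F3: fails — world w has no successor.
F4: fails — world 2 has no successor.
Valid on: F1, F2.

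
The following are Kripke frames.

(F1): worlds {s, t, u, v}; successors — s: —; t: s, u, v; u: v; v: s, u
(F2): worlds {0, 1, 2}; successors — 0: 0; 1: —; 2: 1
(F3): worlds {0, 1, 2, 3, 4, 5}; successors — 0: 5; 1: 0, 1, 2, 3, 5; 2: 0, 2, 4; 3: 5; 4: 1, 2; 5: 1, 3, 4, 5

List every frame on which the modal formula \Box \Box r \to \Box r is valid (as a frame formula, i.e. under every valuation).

(F3)

This is the axiom for density; its first-order frame correspondent is \forall x \forall y (Rxy \to \exists z (Rxz \wedge Rzy)).
(F1): fails — Ruv but no z with Ruz and Rzv.
(F2): fails — R21 but no z with R2z and Rz1.
(F3): condition met.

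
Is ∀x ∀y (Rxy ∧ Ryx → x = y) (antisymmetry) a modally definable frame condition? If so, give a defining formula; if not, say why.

Any modally definable frame class is closed under surjective bounded morphisms.
The 4-cycle (worlds 0,1,2,3 with 0→1→2→3→0) is antisymmetric. Sending even-indexed worlds to s and odd-indexed worlds to t is a surjective bounded morphism onto the two-world frame with s↔t, which is not antisymmetric.
Hence antisymmetry is not modally definable.

Not definable by any modal formula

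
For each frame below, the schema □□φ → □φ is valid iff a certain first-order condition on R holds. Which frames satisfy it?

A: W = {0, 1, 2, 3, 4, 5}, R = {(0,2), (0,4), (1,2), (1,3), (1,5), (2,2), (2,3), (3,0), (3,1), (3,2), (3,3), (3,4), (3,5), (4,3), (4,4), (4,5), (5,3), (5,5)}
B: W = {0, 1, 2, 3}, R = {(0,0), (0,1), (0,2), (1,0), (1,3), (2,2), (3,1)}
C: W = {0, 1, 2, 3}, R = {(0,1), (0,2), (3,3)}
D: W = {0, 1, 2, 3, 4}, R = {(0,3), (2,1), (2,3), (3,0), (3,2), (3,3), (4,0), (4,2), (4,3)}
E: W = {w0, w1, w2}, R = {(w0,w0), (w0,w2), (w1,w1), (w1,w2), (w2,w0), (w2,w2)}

A, E

The schema corresponds to density: ∀x ∀y (Rxy → ∃z (Rxz ∧ Rzy)).
A: satisfies the condition.
B: fails — R31 but no z with R3z and Rz1.
C: fails — R01 but no z with R0z and Rz1.
D: fails — R21 but no z with R2z and Rz1.
E: satisfies the condition.
Valid on: A, E.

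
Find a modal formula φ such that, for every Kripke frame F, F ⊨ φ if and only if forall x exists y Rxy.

□r → ◇r

The condition is seriality. The D schema □r → ◇r defines it.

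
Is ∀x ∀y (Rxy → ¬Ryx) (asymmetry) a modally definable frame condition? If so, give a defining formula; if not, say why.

Any modally definable frame class is closed under surjective bounded morphisms.
The 5-cycle (worlds 0,1,2,3,4 with 0→1→2→3→4→0) is asymmetric. Mapping every world to a single reflexive point • is a surjective bounded morphism, and the reflexive point is not asymmetric (R•• but asymmetry requires ¬R••).
Hence asymmetry is not modally definable.

No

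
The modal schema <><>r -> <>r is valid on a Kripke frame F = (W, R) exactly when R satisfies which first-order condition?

This schema is equivalent to the 4 axiom □r → □□r.
It corresponds to transitivity: forall x forall y forall z (Rxy & Ryz -> Rxz).

transitivity: forall x forall y forall z (Rxy & Ryz -> Rxz)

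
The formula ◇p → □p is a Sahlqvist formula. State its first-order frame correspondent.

partial functionality: ∀x ∀y ∀z (Rxy ∧ Rxz → y = z)

Suppose ◇p→□p is valid. Take Rxy, Rxz and set V(p)={y}. Then ◇p at x, so □p at x, so p at z, i.e. z=y.
Conversely, on a frame with partial functionality the schema holds at every world under every valuation.
So the correspondent is partial functionality.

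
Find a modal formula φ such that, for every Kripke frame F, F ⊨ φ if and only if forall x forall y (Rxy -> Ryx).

A defining formula is q → □◇q (the B axiom).
Suppose q→□◇q is valid. Take Rxy and set V(q)={x}. Then q at x, so □◇q at x, so ◇q at y, so some z with Ryz has q; z=x, i.e. Ryx.

q → □◇q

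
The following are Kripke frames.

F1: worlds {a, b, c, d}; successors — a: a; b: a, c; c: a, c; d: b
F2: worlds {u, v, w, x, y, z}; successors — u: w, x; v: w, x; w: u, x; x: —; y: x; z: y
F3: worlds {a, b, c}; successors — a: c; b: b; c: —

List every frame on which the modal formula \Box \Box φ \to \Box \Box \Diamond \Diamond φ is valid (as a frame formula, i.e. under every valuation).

F1, F3

The schema corresponds to a generalized confluence (Geach) condition: \forall x \forall z (x R^2 z \to \exists w (x R^2 w \wedge z R^2 w)).
F1: ✓.
F2: fails — uR²x but no t with uR²t and xR²t.
F3: ✓.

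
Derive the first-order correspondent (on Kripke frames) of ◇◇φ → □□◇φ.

This is a Sahlqvist (Geach-type) schema ◇^2□^0φ → □^2◇^1φ.
First-order correspondent: ∀x ∀y ∀z ((xR²y ∧ xR²z) → ∃w (y = w ∧ zRw)).

∀x ∀y ∀z ((xR²y ∧ xR²z) → ∃w (y = w ∧ zRw))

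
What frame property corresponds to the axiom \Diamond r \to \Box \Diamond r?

Suppose ◇r→□◇r is valid. Take Rxy, Rxz and set V(r)={y}. Then ◇r at x, so □◇r at x, so ◇r at z, so some w with Rzw has r; w=y, i.e. Rzy. By symmetry of the argument, Ryz.

The Euclidean property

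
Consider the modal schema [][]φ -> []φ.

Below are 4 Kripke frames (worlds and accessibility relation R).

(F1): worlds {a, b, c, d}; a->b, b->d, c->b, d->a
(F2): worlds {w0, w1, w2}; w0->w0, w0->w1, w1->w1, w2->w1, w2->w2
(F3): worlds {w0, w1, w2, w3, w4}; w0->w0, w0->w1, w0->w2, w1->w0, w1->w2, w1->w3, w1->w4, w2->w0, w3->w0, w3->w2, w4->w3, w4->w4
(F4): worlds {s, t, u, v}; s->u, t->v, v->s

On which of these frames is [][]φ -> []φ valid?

(F2), (F3)

The schema corresponds to density: forall x forall y (Rxy -> exists z (Rxz & Rzy)).
(F1): fails — Rab but no z with Raz and Rzb.
(F2): satisfies the condition.
(F3): satisfies the condition.
(F4): fails — Rsu but no z with Rsz and Rzu.
Valid on: (F2), (F3).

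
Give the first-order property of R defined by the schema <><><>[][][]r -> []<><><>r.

forall x forall y forall z ((x R^3 y & xRz) -> exists w (y R^3 w & z R^3 w))

This is a Sahlqvist (Geach-type) schema ◇^3□^3r → □^1◇^3r.
First-order correspondent: forall x forall y forall z ((x R^3 y & xRz) -> exists w (y R^3 w & z R^3 w)).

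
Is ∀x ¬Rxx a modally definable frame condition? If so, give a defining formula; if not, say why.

If a class were modally definable it would be closed under surjective bounded morphisms (Goldblatt–Thomason).
The 4-cycle (worlds s,t,u,v with s→t→u→v→s) is irreflexive, and the map sending every world to a single reflexive point • is a surjective bounded morphism (forth: every edge maps to (•,•); back: every world has a successor). So any modal formula valid on the 4-cycle is also valid on the reflexive point, which is not irreflexive.
So the class is not modally definable.

Not modally definable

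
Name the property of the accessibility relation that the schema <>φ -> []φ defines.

partial functionality: forall x forall y forall z (Rxy & Rxz -> y = z)

This schema is the CD axiom.
Its frame correspondent is partial functionality — forall x forall y forall z (Rxy & Rxz -> y = z).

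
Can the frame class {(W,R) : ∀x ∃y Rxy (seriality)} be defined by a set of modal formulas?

Yes: it is seriality, defined by the D schema □r → ◇r.
Suppose □r→◇r is valid. At any x set V(r)=W. Then □r at x, so ◇r at x, so x has a successor.

Yes — defined by □r → ◇r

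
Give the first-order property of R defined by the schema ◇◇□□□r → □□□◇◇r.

This is a Sahlqvist (Geach-type) schema ◇^2□^3r → □^3◇^2r.
Minimal-valuation argument: fix x; take any y with xR^2y and any z with xR^3z. Set V(r) to the set of worlds R-reachable from y in exactly 3 steps. Then □^3r holds at y, so the antecedent holds at x; validity forces ◇^2r at z, giving a w with zR^2w and yR^3w.
First-order correspondent: ∀x ∀y ∀z ((xR²y ∧ xR³z) → ∃w (yR³w ∧ zR²w)).

∀x ∀y ∀z ((xR²y ∧ xR³z) → ∃w (yR³w ∧ zR²w))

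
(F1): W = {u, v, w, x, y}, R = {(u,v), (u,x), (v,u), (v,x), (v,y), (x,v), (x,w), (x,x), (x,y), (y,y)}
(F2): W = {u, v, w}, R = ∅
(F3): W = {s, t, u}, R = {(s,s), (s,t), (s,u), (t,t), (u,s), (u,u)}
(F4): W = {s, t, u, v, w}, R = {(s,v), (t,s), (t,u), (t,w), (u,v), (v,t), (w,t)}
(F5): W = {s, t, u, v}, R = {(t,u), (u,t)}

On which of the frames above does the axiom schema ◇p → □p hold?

(F2), (F5)

The schema corresponds to partial functionality: ∀x ∀y ∀z (Rxy ∧ Rxz → y = z).
(F1): fails — u sees both v and x.
(F2): ✓.
(F3): fails — s sees both s and t.
(F4): fails — t sees both s and u.
(F5): ✓.
Valid on: (F2), (F5).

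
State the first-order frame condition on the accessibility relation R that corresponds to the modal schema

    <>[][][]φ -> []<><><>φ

forall x forall y forall z ((xRy & xRz) -> exists w (y R^3 w & z R^3 w))

This is a Sahlqvist (Geach-type) schema ◇^1□^3φ → □^1◇^3φ.
Minimal-valuation argument: fix x; take any y with xR^1y and any z with xR^1z. Set V(φ) to the set of worlds R-reachable from y in exactly 3 steps. Then □^3φ holds at y, so the antecedent holds at x; validity forces ◇^3φ at z, giving a w with zR^3w and yR^3w.
First-order correspondent: forall x forall y forall z ((xRy & xRz) -> exists w (y R^3 w & z R^3 w)).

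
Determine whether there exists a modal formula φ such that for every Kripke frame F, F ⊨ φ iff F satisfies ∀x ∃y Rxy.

Yes: it is seriality, defined by the D schema □r → ◇r.
Suppose □r→◇r is valid. At any x set V(r)=W. Then □r at x, so ◇r at x, so x has a successor.

Definable; □r → ◇r defines it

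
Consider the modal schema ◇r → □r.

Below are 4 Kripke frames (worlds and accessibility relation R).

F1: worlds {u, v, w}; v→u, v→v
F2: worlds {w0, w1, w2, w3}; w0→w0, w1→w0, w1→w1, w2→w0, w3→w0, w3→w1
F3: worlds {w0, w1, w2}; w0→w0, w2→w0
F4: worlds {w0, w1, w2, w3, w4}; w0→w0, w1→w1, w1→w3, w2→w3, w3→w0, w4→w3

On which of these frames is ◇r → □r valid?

The schema corresponds to partial functionality: ∀x ∀y ∀z (Rxy ∧ Rxz → y = z).
F1: fails — v sees both u and v.
F2: fails — w1 sees both w0 and w1.
F3: ✓.
F4: fails — w1 sees both w1 and w3.

F3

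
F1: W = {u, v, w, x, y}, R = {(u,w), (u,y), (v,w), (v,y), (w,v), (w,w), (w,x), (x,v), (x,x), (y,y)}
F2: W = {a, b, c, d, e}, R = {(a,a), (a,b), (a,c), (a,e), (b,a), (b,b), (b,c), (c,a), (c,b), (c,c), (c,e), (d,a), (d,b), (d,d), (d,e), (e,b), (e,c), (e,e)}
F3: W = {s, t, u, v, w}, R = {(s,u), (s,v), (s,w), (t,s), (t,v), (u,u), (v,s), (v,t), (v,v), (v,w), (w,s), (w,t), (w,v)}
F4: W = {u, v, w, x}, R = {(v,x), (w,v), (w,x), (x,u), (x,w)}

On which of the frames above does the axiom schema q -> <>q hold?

F2

Frame correspondent (Sahlqvist): forall x Rxx — i.e. reflexivity.
F1: fails — world u does not see itself.
F2: satisfies the condition.
F3: fails — world s does not see itself.
F4: fails — world u does not see itself.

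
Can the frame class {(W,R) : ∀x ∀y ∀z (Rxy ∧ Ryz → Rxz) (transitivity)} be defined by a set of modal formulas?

The condition is transitivity. A defining modal formula is □r → □□r.
Suppose □r→□□r is valid. Take Rxy, Ryz and set V(r)={w : Rxw}. Then □r at x, so □□r at x, so □r at y, so r at z, i.e. Rxz.

Yes — defined by □r → □□r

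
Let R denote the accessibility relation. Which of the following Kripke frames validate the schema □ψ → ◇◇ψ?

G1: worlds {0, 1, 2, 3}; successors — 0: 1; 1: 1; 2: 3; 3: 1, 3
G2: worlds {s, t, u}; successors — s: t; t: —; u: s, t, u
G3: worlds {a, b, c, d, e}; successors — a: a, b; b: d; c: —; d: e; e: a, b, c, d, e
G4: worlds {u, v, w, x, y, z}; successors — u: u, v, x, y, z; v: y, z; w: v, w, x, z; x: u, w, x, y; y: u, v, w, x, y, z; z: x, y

This is the axiom for a generalized confluence (Geach) condition; its first-order frame correspondent is ∀x ∃w (xRw ∧ xR²w).
G1: holds.
G2: fails — at s but no w with sRw and sR²w.
G3: fails — at b but no w with bRw and bR²w.
G4: holds.

G1, G4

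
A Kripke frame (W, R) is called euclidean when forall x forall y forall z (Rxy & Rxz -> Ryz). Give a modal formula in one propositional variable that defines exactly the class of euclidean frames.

◇p → □◇p

The condition is the Euclidean property. The 5 schema ◇p → □◇p defines it.
Suppose ◇p→□◇p is valid. Take Rxy, Rxz and set V(p)={y}. Then ◇p at x, so □◇p at x, so ◇p at z, so some w with Rzw has p; w=y, i.e. Rzy. By symmetry of the argument, Ryz.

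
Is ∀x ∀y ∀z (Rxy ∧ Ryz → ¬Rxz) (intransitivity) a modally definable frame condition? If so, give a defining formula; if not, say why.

No — not modally definable

If a class were modally definable it would be closed under surjective bounded morphisms (Goldblatt–Thomason).
The 3-cycle (worlds a,b,c with a→b→c→a) is intransitive. Mapping every world to a single reflexive point • is a surjective bounded morphism; the reflexive point is not intransitive (R••∧R•• but R••).
Hence intransitivity is not modally definable.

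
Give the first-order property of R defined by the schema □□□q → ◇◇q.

∀x ∃w (xR³w ∧ xR²w)

This is a Sahlqvist (Geach-type) schema ◇^0□^3q → □^0◇^2q.
Minimal-valuation argument: fix x; take any y with xR^0y and any z with xR^0z. Set V(q) to the set of worlds R-reachable from y in exactly 3 steps. Then □^3q holds at y, so the antecedent holds at x; validity forces ◇^2q at z, giving a w with zR^2w and yR^3w.
First-order correspondent: ∀x ∃w (xR³w ∧ xR²w).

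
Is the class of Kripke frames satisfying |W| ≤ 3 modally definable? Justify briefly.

Not definable by any modal formula

If a class were modally definable it would be closed under disjoint unions (Goldblatt–Thomason).
Any modal formula valid on each of 4 disjoint one-world frames is valid on their disjoint union (validity is preserved under disjoint unions). Each one-world frame has |W|=1≤3, but the union has |W|=4.
So the class is not modally definable.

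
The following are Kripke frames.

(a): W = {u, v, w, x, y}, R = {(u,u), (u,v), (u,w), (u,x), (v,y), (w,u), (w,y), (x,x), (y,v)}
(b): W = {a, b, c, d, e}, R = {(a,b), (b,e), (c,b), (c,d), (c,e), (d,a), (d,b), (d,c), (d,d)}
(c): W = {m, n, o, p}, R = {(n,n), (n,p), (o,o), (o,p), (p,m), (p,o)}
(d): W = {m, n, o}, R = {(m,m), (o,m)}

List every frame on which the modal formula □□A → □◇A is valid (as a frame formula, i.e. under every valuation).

Frame correspondent (Sahlqvist): ∀x ∀z (xRz → ∃w (xR²w ∧ zRw)) — i.e. a generalized confluence (Geach) condition.
(a): holds.
(b): fails — bRe but no w with bR²w and eRw.
(c): fails — pRm but no w with pR²w and mRw.
(d): holds.
Valid on: (a), (d).

(a), (d)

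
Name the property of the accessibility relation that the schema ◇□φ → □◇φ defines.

convergence

This schema is the .2 axiom.
It corresponds to convergence: ∀x ∀y ∀z (Rxy ∧ Rxz → ∃w (Ryw ∧ Rzw)).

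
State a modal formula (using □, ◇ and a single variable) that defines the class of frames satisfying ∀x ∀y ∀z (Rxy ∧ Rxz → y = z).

A defining formula is ◇s → □s (the CD axiom).
Suppose ◇s→□s is valid. Take Rxy, Rxz and set V(s)={y}. Then ◇s at x, so □s at x, so s at z, i.e. z=y.

◇s → □s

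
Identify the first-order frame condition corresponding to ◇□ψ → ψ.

This schema is equivalent to the B axiom ψ → □◇ψ.
Its frame correspondent is symmetry — ∀x ∀y (Rxy → Ryx).

Symmetry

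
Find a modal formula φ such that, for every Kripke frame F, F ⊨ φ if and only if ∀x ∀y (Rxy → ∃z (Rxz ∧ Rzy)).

□□q → □q

A defining formula is □□q → □q (the C4 axiom).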